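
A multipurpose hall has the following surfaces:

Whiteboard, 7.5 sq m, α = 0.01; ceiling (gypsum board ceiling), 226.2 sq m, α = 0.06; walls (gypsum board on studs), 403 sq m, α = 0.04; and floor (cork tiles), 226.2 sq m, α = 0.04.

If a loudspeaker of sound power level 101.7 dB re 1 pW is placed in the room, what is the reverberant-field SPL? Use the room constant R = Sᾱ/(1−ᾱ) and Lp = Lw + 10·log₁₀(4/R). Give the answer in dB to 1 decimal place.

Σ(Sᵢαᵢ) = 7.5·0.01 + 226.2·0.06 + 403·0.04 + 226.2·0.04 = 38.815; total area S = 862.9 sq m.
ᾱ = 38.815/862.9 = 0.0450; R = Sᾱ/(1−ᾱ) = 38.815/(1−0.0450) = 40.644 sq m.
Lp = Lw + 10 log₁₀(4/R) = 101.7 -10.07 = 91.6 dB.

91.6 dB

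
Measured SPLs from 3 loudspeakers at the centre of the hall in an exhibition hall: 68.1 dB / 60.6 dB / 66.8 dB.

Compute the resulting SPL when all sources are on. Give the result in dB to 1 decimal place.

Sum in the linear (power) domain: Σ 10^(Lᵢ/10) = 10^(68.1/10) + 10^(60.6/10) + 10^(66.8/10) = 1.239e+07.
L_total = 10·log₁₀(1.239e+07) = 70.9 dB.

70.9 dB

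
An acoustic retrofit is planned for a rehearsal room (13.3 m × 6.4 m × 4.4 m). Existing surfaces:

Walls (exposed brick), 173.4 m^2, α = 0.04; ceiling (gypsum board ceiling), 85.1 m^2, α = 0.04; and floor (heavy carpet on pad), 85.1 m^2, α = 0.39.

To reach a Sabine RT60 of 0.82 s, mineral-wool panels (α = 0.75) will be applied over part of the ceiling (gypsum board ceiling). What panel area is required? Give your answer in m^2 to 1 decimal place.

42.3

A₁ = Σ Sᵢαᵢ = 173.4×0.04 + 85.1×0.04 + 85.1×0.39 = 43.529 sabins.
V = 374.528 m³. Target absorption A₂ = 0.161 × 374.528 / 0.82 = 73.535 sabins.
Absorption to add: 73.535 − 43.529 = 30.006 sabins.
Net gain per m^2: Δα = 0.75 − 0.04 = 0.71.
Area = ΔA/Δα = 30.006/0.71 = 42.3 m^2.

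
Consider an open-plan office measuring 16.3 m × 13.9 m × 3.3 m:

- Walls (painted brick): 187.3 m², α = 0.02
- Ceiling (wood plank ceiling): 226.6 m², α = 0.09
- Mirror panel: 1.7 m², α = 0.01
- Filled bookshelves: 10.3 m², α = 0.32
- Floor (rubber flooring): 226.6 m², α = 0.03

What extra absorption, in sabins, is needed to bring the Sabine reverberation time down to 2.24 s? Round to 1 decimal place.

19.5 sabins

A₁ = Σ Sᵢαᵢ = 187.3·0.02 + 226.6·0.09 + 1.7·0.01 + 10.3·0.32 + 226.6·0.03 = 34.251 sabins.
Target A₂ = 0.161·747.681/2.24 = 53.740 sabins (V = 747.681 m³).
Additional absorption ΔA = 53.740 − 34.251 = 19.5 sabins.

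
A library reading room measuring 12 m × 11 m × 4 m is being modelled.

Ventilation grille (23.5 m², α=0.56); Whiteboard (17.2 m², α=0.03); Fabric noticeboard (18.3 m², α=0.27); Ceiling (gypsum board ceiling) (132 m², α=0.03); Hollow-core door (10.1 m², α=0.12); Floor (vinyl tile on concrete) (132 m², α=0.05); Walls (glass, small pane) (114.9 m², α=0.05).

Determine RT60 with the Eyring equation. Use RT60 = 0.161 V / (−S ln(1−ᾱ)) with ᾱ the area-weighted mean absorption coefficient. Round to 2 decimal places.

Total surface area S = 23.5 + 17.2 + 18.3 + 132 + 10.1 + 132 + 114.9 = 448.0 m².
Σ(Sᵢαᵢ) = 23.5·0.56 + 17.2·0.03 + 18.3·0.27 + 132·0.03 + 10.1·0.12 + 132·0.05 + 114.9·0.05 = 36.134.
ᾱ = 36.134 / 448.0 = 0.0807.
Eyring denominator: −S ln(1−ᾱ) = 37.696.
V = 12 × 11 × 4 = 528 m³.
T = 0.161·V/[−S·ln(1−ᾱ)] = 0.161·528/37.696 = 2.26 s.

2.26 s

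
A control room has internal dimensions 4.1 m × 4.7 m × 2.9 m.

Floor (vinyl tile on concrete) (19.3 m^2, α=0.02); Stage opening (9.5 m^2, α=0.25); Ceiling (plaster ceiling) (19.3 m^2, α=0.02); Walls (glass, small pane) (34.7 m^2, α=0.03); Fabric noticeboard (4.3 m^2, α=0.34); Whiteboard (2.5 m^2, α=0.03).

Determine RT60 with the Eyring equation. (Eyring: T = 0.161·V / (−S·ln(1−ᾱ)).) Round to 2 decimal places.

S = Σ Sᵢ = 89.6 m^2.
Absorption A = 19.3·0.02 + 9.5·0.25 + 19.3·0.02 + 34.7·0.03 + 4.3·0.34 + 2.5·0.03 = 5.725 sabins.
Mean coefficient ᾱ = A/S = 0.0639.
−S·ln(1−ᾱ) = −89.6 × ln(1 − 0.0639) = 5.917.
V = 4.1 × 4.7 × 2.9 = 55.883 m³.
RT60 = 0.161 × 55.883 / 5.917 = 1.52 s.

1.52 seconds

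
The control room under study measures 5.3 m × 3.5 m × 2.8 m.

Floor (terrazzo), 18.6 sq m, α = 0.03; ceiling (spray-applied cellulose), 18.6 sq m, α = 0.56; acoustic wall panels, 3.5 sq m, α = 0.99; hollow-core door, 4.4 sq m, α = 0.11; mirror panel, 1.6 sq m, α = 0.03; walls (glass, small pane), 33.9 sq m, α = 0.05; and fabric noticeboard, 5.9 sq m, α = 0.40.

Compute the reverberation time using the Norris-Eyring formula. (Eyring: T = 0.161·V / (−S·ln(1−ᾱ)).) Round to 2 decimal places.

S = Σ Sᵢ = 86.5 sq m.
Σ(Sᵢαᵢ) = 18.6×0.03 + 18.6×0.56 + 3.5×0.99 + 4.4×0.11 + 1.6×0.03 + 33.9×0.05 + 5.9×0.40 = 19.026.
ᾱ = 19.026 / 86.5 = 0.2200.
Eyring denominator: −S ln(1−ᾱ) = 21.492.
V = 5.3 × 3.5 × 2.8 = 51.94 m³.
RT60 = 0.161 × 51.94 / 21.492 = 0.39 s.

0.39 s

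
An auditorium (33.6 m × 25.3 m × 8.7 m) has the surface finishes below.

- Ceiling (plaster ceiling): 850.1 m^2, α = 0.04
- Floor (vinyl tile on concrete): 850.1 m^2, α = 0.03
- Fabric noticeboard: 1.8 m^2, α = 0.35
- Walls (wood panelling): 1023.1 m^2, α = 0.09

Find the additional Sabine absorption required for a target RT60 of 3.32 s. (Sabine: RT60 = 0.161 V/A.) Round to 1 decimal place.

A₁ = Σ Sᵢαᵢ = 850.1·0.04 + 850.1·0.03 + 1.8·0.35 + 1023.1·0.09 = 152.216 sabins.
For T = 3.32 s, need A₂ = 0.161·V/T = 0.161·7395.696/3.32 = 358.647 sabins.
Additional absorption ΔA = 358.647 − 152.216 = 206.4 sabins.

206.4 sabins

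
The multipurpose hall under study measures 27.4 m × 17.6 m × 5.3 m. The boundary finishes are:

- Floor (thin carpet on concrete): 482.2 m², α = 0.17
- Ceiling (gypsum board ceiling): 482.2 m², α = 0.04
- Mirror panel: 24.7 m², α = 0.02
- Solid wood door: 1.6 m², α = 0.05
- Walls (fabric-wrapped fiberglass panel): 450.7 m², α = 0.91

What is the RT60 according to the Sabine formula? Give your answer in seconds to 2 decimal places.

0.80 sec

A = Σ Sᵢαᵢ = 482.2*0.17 + 482.2*0.04 + 24.7*0.02 + 1.6*0.05 + 450.7*0.91 = 511.973 sabins.
V = 27.4·17.6·5.3 = 2555.872 m³.
Sabine: RT60 = 0.161 × 2555.872 / 511.973 = 0.80 s.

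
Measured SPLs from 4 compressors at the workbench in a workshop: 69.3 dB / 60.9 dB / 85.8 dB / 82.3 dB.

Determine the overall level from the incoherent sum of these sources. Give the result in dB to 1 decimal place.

87.5 dB

Σ 10^(Lᵢ/10) = 5.598e+08.
Combined level = 10 log₁₀(5.598e+08) = 87.5 dB.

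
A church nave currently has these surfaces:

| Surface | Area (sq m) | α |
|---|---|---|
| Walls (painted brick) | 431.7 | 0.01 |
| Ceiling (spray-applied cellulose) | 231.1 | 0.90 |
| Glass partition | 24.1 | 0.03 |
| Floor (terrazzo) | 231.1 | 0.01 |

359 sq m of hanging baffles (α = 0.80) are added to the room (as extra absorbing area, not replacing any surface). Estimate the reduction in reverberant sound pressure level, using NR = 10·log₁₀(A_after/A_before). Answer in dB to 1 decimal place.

3.7 dB

A_before = Σ Sᵢαᵢ = 431.7*0.01 + 231.1*0.90 + 24.1*0.03 + 231.1*0.01 = 215.341 sabins.
Treatment contributes 359·0.80 = 287.200 sabins.
New total A_after = 502.541 sabins.
Reduction = 10 log₁₀(A_after/A_before) = 10 log₁₀(2.3337) = 3.7 dB.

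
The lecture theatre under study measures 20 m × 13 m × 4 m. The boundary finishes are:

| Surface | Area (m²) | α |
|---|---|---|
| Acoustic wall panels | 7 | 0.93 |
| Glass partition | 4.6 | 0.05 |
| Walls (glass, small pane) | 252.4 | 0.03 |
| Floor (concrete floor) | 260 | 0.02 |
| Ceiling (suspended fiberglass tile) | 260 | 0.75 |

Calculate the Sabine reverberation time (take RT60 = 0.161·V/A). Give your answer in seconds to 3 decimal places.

0.781 sec

A = Σ Sᵢαᵢ = 7·0.93 + 4.6·0.05 + 252.4·0.03 + 260·0.02 + 260·0.75 = 214.512 sabins.
Room volume: 1040 m³.
RT60 = 0.161 · V / A = 0.161 × 1040 / 214.512 = 0.781 s.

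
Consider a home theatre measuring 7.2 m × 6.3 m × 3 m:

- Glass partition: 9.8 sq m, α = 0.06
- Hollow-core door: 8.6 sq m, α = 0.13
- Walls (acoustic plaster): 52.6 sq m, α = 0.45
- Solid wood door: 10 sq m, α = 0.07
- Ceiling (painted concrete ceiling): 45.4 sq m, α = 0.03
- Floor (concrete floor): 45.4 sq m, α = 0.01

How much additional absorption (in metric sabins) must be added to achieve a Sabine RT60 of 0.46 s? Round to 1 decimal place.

19.7 sabins

Summing Sᵢαᵢ: 0.588 + 1.118 + 23.670 + 0.700 + 1.362 + 0.454 → A₁ = 27.892 sabins.
Target A₂ = 0.161·136.08/0.46 = 47.628 sabins (V = 136.08 m³).
Additional absorption ΔA = 47.628 − 27.892 = 19.7 sabins.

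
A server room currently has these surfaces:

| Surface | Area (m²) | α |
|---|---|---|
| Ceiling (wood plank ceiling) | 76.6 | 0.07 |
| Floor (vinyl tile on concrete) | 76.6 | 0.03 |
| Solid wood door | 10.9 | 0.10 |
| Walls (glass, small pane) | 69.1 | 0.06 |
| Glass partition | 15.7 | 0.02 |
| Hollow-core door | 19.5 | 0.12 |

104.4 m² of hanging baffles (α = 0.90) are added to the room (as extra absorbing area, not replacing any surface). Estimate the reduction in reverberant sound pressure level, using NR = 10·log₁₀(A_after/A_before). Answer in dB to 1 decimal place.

Equivalent absorption area: A_before = 76.6*0.07 + 76.6*0.03 + 10.9*0.10 + 69.1*0.06 + 15.7*0.02 + 19.5*0.12 = 15.550 m².
Added absorption = 104.4 × 0.90 = 93.960 sabins.
A_after = 15.550 + 93.960 = 109.510 sabins.
Reduction = 10 log₁₀(A_after/A_before) = 10 log₁₀(7.0424) = 8.5 dB.

8.5 dB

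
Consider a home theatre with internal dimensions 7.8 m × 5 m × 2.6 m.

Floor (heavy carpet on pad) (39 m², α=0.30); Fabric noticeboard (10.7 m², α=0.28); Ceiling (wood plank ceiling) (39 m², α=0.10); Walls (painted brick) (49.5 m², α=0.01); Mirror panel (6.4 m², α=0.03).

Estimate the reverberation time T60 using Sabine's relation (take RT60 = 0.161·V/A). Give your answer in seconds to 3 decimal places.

0.847 sec

Summing Sᵢαᵢ: 11.700 + 2.996 + 3.900 + 0.495 + 0.192 → A = 19.283 sabins.
V = 7.8·5·2.6 = 101.4 m³.
T = 0.161 V/A = 0.161·101.4/19.283 = 0.847 s.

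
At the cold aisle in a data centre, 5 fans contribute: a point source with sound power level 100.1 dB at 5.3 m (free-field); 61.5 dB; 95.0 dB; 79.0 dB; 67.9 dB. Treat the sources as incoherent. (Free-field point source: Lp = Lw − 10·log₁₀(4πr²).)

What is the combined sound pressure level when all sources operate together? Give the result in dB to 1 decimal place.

95.2 dB

Source at 5.3 m: Lp = 100.1 − 10·log₁₀(4π·5.3²) = 100.1 − 10·log₁₀(352.989) = 74.6 dB.
Converting to relative power and adding: 10^(74.6/10) + 10^(61.5/10) + 10^(95.0/10) + 10^(79.0/10) + 10^(67.9/10) = 3.278e+09.
Back to dB: 10·log₁₀ Σ = 95.2 dB.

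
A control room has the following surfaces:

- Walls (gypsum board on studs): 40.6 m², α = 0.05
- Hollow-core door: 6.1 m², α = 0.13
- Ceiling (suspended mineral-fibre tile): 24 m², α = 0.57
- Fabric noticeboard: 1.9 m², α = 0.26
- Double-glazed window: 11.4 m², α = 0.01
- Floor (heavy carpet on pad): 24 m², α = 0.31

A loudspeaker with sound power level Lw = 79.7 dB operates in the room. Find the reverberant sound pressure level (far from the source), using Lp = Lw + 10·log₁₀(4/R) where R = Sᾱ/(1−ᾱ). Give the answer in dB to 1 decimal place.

A = 24.551 sabins; S = 108.0 m².
ᾱ = 0.2273, so room constant R = A/(1−ᾱ) = 31.773 m².
Lp = Lw + 10 log₁₀(4/R) = 79.7 -9.00 = 70.7 dB.

70.7 dB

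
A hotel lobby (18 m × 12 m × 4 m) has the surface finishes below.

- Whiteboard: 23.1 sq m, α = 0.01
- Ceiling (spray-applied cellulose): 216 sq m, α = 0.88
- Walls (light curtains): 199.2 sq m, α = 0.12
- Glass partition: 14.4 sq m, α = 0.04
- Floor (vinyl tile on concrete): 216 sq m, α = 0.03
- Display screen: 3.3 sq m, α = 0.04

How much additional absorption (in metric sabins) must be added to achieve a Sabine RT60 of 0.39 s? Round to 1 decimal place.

135.3 sabins

A₁ = Σ Sᵢαᵢ = 23.1·0.01 + 216·0.88 + 199.2·0.12 + 14.4·0.04 + 216·0.03 + 3.3·0.04 = 221.403 sabins.
Target A₂ = 0.161·864/0.39 = 356.677 sabins (V = 864 m³).
Additional absorption ΔA = 356.677 − 221.403 = 135.3 sabins.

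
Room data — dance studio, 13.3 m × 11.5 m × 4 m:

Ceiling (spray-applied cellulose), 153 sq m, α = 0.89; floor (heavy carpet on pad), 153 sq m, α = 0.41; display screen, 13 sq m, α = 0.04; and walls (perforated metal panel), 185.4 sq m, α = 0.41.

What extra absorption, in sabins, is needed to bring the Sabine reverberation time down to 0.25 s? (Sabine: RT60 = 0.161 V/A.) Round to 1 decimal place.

Summing Sᵢαᵢ: 136.170 + 62.730 + 0.520 + 76.014 → A₁ = 275.434 sabins.
Target A₂ = 0.161·611.8/0.25 = 393.999 sabins (V = 611.8 m³).
ΔA = A₂ − A₁ = 393.999 − 275.434 = 118.6 sabins.

118.6 sabins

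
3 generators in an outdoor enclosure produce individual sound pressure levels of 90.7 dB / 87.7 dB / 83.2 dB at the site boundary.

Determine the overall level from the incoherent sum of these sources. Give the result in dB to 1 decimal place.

93.0 dB

Sum in the linear (power) domain: Σ 10^(Lᵢ/10) = 10^(90.7/10) + 10^(87.7/10) + 10^(83.2/10) = 1.973e+09.
L_total = 10·log₁₀(1.973e+09) = 93.0 dB.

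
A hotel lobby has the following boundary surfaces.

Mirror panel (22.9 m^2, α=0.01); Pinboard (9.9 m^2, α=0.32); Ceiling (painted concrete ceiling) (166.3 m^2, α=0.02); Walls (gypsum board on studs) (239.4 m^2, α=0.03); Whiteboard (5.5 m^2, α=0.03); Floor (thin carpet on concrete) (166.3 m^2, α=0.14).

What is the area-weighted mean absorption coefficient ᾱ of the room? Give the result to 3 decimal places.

Total surface area S = 610.3 m^2.
Σ(Sᵢαᵢ) = 22.9*0.01 + 9.9*0.32 + 166.3*0.02 + 239.4*0.03 + 5.5*0.03 + 166.3*0.14 = 37.352.
ᾱ = A/S = 0.061.

0.061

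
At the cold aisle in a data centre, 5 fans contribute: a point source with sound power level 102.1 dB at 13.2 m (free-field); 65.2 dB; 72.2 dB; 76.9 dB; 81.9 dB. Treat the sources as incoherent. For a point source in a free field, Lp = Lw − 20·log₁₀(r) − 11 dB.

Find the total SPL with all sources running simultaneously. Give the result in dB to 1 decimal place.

83.6 dB

Source at 13.2 m: Lp = 102.1 − 20·log₁₀(13.2) − 11 = 68.7 dB.
Sum in the linear (power) domain: Σ 10^(Lᵢ/10) = 10^(68.7/10) + 10^(65.2/10) + 10^(72.2/10) + 10^(76.9/10) + 10^(81.9/10) = 2.312e+08.
Combined level = 10 log₁₀(2.312e+08) = 83.6 dB.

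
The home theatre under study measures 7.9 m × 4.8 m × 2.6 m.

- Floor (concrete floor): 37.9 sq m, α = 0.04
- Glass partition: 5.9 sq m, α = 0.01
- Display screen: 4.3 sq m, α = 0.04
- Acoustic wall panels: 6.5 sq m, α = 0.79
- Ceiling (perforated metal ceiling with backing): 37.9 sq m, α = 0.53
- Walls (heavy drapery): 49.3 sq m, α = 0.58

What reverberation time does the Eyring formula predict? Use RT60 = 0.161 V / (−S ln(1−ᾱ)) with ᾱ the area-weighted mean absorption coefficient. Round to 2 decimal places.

0.23 s

Total surface area S = 37.9 + 5.9 + 4.3 + 6.5 + 37.9 + 49.3 = 141.8 sq m.
Absorption A = 37.9·0.04 + 5.9·0.01 + 4.3·0.04 + 6.5·0.79 + 37.9·0.53 + 49.3·0.58 = 55.563 sabins.
ᾱ = 55.563 / 141.8 = 0.3918.
−S·ln(1−ᾱ) = −141.8 × ln(1 − 0.3918) = 70.510.
V = 7.9 × 4.8 × 2.6 = 98.592 m³.
RT60 = 0.161 × 98.592 / 70.510 = 0.23 s.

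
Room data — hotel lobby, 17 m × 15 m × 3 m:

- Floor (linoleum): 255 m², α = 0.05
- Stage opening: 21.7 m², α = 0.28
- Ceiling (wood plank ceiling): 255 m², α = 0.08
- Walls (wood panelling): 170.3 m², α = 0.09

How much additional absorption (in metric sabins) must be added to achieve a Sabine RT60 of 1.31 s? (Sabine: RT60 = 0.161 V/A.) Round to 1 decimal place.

A₁ = Σ Sᵢαᵢ = 255×0.05 + 21.7×0.28 + 255×0.08 + 170.3×0.09 = 54.553 sabins.
For T = 1.31 s, need A₂ = 0.161·V/T = 0.161·765/1.31 = 94.019 sabins.
Additional absorption ΔA = 94.019 − 54.553 = 39.5 sabins.

39.5 sabins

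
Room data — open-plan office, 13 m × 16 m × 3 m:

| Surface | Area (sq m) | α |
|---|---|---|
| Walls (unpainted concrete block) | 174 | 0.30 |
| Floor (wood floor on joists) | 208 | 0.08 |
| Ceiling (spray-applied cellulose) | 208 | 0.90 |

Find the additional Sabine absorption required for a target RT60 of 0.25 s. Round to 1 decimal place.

145.8 sabins

Total absorption A₁ = 174×0.30 + 208×0.08 + 208×0.90
  = 52.200 + 16.640 + 187.200 = 256.040 sq m sabins.
For T = 0.25 s, need A₂ = 0.161·V/T = 0.161·624/0.25 = 401.856 sabins.
Additional absorption ΔA = 401.856 − 256.040 = 145.8 sabins.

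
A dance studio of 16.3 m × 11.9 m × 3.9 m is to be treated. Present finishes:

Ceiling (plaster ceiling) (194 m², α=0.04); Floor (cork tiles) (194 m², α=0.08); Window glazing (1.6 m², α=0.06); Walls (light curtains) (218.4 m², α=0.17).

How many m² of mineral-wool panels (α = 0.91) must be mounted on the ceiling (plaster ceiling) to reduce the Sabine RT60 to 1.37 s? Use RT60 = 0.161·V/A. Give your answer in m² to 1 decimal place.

Equivalent absorption area: A₁ = 194×0.04 + 194×0.08 + 1.6×0.06 + 218.4×0.17 = 60.504 m².
Required A₂ = 0.161·756.483/1.37 = 88.901 sabins.
ΔA needed = 88.901 − 60.504 = 28.397 sabins.
Each m² of panel replacing the ceiling (plaster ceiling) adds (0.91 − 0.04) = 0.87 sabins.
Area = ΔA/Δα = 28.397/0.87 = 32.6 m².

32.6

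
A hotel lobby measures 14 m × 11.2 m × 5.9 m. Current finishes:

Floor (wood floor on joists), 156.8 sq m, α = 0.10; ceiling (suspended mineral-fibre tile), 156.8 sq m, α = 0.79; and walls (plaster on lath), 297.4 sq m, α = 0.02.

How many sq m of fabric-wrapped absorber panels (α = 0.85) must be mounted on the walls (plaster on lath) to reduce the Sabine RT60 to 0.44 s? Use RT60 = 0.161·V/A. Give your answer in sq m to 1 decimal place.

232.5

Equivalent absorption area: A₁ = 156.8·0.10 + 156.8·0.79 + 297.4·0.02 = 145.500 sq m.
V = 925.12 m³. Target absorption A₂ = 0.161 × 925.12 / 0.44 = 338.510 sabins.
ΔA needed = 338.510 − 145.500 = 193.010 sabins.
Each sq m of panel replacing the walls (plaster on lath) adds (0.85 − 0.02) = 0.83 sabins.
Area = ΔA/Δα = 193.010/0.83 = 232.5 sq m.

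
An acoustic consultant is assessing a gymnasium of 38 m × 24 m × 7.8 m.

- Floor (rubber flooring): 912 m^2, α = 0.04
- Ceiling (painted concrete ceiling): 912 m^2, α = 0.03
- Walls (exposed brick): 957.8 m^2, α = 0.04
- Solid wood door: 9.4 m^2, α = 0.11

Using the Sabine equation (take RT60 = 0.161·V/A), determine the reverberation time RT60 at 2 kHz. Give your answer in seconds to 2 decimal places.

11.10 seconds

Total absorption A = 912×0.04 + 912×0.03 + 957.8×0.04 + 9.4×0.11
  = 36.480 + 27.360 + 38.312 + 1.034 = 103.186 m^2 sabins.
Room volume: 7113.6 m³.
T = 0.161 V/A = 0.161·7113.6/103.186 = 11.10 s.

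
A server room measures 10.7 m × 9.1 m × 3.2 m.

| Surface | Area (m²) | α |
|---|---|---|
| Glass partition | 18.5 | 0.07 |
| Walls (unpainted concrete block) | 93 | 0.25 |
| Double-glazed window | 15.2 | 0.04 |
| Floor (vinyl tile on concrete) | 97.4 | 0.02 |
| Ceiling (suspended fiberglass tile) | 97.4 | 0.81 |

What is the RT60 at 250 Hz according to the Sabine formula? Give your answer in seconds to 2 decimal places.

0.47 s

Equivalent absorption area: A = 18.5×0.07 + 93×0.25 + 15.2×0.04 + 97.4×0.02 + 97.4×0.81 = 105.995 m².
Volume V = 10.7 × 9.1 × 3.2 = 311.584 m³.
RT60 = 0.161 · V / A = 0.161 × 311.584 / 105.995 = 0.47 s.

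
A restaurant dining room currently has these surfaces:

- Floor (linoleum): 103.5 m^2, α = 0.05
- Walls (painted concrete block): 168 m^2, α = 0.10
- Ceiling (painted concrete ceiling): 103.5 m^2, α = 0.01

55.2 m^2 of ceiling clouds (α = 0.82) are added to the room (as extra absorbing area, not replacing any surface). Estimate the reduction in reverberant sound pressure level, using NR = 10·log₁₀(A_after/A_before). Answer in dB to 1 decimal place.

Total absorption A_before = 103.5*0.05 + 168*0.10 + 103.5*0.01
  = 5.175 + 16.800 + 1.035 = 23.010 m^2 sabins.
Treatment contributes 55.2·0.82 = 45.264 sabins.
A_after = 23.010 + 45.264 = 68.274 sabins.
Reduction = 10 log₁₀(A_after/A_before) = 10 log₁₀(2.9671) = 4.7 dB.

4.7 dB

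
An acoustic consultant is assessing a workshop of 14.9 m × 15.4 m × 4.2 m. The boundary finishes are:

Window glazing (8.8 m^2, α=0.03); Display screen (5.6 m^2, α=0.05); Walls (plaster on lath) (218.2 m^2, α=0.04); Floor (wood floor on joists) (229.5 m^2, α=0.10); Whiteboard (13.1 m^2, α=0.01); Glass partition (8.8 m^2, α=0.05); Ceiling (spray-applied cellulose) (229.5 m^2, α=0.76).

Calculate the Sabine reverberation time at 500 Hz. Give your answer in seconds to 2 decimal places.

0.75 s

Summing Sᵢαᵢ: 0.264 + 0.280 + 8.728 + 22.950 + 0.131 + 0.440 + 174.420 → A = 207.213 sabins.
Volume V = 14.9 × 15.4 × 4.2 = 963.732 m³.
T = 0.161 V/A = 0.161·963.732/207.213 = 0.75 s.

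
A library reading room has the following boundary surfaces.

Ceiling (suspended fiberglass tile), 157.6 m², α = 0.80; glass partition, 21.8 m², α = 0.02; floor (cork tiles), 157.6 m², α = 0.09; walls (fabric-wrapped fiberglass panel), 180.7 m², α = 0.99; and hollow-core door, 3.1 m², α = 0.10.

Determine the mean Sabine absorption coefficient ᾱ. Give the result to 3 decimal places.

0.614

Total surface area S = 520.8 m².
Σ(Sᵢαᵢ) = 157.6·0.80 + 21.8·0.02 + 157.6·0.09 + 180.7·0.99 + 3.1·0.10 = 319.903.
ᾱ = 319.903 / 520.8 = 0.614.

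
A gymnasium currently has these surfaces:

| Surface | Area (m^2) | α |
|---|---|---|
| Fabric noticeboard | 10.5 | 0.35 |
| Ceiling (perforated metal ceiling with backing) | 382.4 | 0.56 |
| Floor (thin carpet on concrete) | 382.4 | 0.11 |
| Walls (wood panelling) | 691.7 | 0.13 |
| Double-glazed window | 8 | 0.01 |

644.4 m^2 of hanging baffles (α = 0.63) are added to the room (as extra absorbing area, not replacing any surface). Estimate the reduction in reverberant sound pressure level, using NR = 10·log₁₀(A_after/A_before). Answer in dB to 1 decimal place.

3.3 dB

Equivalent absorption area: A_before = 10.5*0.35 + 382.4*0.56 + 382.4*0.11 + 691.7*0.13 + 8*0.01 = 349.884 m^2.
Treatment contributes 644.4·0.63 = 405.972 sabins.
A_after = 349.884 + 405.972 = 755.856 sabins.
Reduction = 10 log₁₀(A_after/A_before) = 10 log₁₀(2.1603) = 3.3 dB.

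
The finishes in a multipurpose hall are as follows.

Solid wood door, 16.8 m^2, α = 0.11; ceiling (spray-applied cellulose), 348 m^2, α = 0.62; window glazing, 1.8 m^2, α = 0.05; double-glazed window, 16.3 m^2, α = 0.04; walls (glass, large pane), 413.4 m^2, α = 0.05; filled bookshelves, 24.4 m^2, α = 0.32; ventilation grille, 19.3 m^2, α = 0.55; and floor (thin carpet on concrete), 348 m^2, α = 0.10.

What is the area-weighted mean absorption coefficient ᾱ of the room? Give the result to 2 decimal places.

Total surface area S = 1188.0 m^2.
A = 16.8*0.11 + 348*0.62 + 1.8*0.05 + 16.3*0.04 + 413.4*0.05 + 24.4*0.32 + 19.3*0.55 + 348*0.10 = 292.243 sabins.
ᾱ = 292.243 / 1188.0 = 0.25.

0.25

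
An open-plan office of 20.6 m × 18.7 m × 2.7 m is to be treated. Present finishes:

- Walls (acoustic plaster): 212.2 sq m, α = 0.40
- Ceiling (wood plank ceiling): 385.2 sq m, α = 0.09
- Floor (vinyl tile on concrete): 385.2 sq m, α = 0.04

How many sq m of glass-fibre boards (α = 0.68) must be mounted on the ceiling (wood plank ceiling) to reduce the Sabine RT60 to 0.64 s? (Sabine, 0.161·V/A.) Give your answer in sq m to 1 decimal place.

214.7

Equivalent absorption area: A₁ = 212.2·0.40 + 385.2·0.09 + 385.2·0.04 = 134.956 sq m.
Required A₂ = 0.161·1040.094/0.64 = 261.649 sabins.
ΔA needed = 261.649 − 134.956 = 126.693 sabins.
Net gain per sq m: Δα = 0.68 − 0.09 = 0.59.
Area = ΔA/Δα = 126.693/0.59 = 214.7 sq m.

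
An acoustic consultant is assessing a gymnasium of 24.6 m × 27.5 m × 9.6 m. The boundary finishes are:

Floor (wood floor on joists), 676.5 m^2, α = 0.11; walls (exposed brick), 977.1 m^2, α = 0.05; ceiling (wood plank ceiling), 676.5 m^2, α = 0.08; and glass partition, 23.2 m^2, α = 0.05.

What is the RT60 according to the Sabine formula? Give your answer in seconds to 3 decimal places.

Total absorption A = 676.5*0.11 + 977.1*0.05 + 676.5*0.08 + 23.2*0.05
  = 74.415 + 48.855 + 54.120 + 1.160 = 178.550 m^2 sabins.
Volume V = 24.6 × 27.5 × 9.6 = 6494.4 m³.
RT60 = 0.161 · V / A = 0.161 × 6494.4 / 178.550 = 5.856 s.

5.856 seconds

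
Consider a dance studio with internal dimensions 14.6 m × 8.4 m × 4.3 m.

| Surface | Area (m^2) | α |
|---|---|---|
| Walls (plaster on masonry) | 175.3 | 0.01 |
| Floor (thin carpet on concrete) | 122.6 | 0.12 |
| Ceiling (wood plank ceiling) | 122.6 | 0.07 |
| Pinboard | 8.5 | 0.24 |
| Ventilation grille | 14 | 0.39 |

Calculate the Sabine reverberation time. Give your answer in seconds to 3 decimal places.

2.609 seconds

Summing Sᵢαᵢ: 1.753 + 14.712 + 8.582 + 2.040 + 5.460 → A = 32.547 sabins.
Volume V = 14.6 × 8.4 × 4.3 = 527.352 m³.
T = 0.161 V/A = 0.161·527.352/32.547 = 2.609 s.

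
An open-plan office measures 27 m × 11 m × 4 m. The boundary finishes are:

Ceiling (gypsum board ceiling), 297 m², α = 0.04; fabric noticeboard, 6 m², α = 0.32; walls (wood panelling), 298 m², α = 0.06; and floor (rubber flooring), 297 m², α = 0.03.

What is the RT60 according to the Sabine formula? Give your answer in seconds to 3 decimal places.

4.712 sec

Summing Sᵢαᵢ: 11.880 + 1.920 + 17.880 + 8.910 → A = 40.590 sabins.
Volume V = 27 × 11 × 4 = 1188 m³.
T = 0.161 V/A = 0.161·1188/40.590 = 4.712 s.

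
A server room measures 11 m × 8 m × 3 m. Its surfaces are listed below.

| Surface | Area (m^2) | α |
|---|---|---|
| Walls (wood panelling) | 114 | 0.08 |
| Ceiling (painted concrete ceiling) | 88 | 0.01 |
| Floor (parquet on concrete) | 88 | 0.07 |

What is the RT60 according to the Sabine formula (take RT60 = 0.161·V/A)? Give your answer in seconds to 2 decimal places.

A = Σ Sᵢαᵢ = 114·0.08 + 88·0.01 + 88·0.07 = 16.160 sabins.
Volume V = 11 × 8 × 3 = 264 m³.
RT60 = 0.161 · V / A = 0.161 × 264 / 16.160 = 2.63 s.

2.63 s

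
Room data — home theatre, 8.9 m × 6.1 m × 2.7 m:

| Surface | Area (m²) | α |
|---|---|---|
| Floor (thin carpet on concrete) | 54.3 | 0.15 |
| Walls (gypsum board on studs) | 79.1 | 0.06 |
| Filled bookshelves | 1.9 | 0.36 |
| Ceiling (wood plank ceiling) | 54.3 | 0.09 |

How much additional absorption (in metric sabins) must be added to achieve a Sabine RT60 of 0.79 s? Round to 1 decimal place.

Equivalent absorption area: A₁ = 54.3×0.15 + 79.1×0.06 + 1.9×0.36 + 54.3×0.09 = 18.462 m².
For T = 0.79 s, need A₂ = 0.161·V/T = 0.161·146.583/0.79 = 29.873 sabins.
ΔA = A₂ − A₁ = 29.873 − 18.462 = 11.4 sabins.

11.4 sabins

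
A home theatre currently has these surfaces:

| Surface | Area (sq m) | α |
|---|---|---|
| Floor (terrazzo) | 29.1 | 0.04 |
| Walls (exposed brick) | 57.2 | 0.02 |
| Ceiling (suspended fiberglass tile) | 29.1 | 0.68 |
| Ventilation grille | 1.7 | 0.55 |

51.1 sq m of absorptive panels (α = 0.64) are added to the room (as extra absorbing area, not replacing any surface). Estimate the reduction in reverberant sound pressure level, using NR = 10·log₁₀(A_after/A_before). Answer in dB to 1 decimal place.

A_before = Σ Sᵢαᵢ = 29.1*0.04 + 57.2*0.02 + 29.1*0.68 + 1.7*0.55 = 23.031 sabins.
Treatment contributes 51.1·0.64 = 32.704 sabins.
New total A_after = 55.735 sabins.
Reduction = 10 log₁₀(A_after/A_before) = 10 log₁₀(2.4200) = 3.8 dB.

3.8 dB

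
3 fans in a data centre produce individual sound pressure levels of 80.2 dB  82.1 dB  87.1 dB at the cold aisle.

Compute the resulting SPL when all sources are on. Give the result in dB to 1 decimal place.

Converting to relative power and adding: 10^(80.2/10) + 10^(82.1/10) + 10^(87.1/10) = 7.798e+08.
Back to dB: 10·log₁₀ Σ = 88.9 dB.

88.9 dB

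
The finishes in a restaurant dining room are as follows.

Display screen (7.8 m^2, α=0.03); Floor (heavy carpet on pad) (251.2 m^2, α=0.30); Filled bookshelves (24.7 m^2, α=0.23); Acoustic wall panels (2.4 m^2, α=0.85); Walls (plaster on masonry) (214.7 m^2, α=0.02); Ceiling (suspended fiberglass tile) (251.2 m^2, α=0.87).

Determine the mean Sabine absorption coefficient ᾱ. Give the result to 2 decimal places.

0.41

Total surface area S = 752.0 m^2.
Weighted sum Σ Sα = 306.153.
ᾱ = 306.153 / 752.0 = 0.41.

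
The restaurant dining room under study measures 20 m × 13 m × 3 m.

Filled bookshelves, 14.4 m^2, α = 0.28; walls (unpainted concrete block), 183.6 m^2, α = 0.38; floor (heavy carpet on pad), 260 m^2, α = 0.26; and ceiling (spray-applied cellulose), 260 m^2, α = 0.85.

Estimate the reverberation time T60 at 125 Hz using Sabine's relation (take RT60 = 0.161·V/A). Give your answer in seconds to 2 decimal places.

0.35 sec

Summing Sᵢαᵢ: 4.032 + 69.768 + 67.600 + 221.000 → A = 362.400 sabins.
Room volume: 780 m³.
T = 0.161 V/A = 0.161·780/362.400 = 0.35 s.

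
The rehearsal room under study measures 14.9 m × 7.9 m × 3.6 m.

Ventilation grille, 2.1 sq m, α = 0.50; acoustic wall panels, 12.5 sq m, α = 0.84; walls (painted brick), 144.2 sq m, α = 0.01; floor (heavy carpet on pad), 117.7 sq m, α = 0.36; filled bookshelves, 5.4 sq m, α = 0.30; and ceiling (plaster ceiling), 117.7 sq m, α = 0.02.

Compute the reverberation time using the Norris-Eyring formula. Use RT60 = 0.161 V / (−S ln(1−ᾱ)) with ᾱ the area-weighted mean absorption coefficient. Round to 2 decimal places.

Total surface area S = 2.1 + 12.5 + 144.2 + 117.7 + 5.4 + 117.7 = 399.6 sq m.
Σ(Sᵢαᵢ) = 2.1·0.50 + 12.5·0.84 + 144.2·0.01 + 117.7·0.36 + 5.4·0.30 + 117.7·0.02 = 59.338.
Mean coefficient ᾱ = A/S = 0.1485.
−S·ln(1−ᾱ) = −399.6 × ln(1 − 0.1485) = 64.238.
V = 14.9 × 7.9 × 3.6 = 423.756 m³.
RT60 = 0.161 × 423.756 / 64.238 = 1.06 s.

1.06 sec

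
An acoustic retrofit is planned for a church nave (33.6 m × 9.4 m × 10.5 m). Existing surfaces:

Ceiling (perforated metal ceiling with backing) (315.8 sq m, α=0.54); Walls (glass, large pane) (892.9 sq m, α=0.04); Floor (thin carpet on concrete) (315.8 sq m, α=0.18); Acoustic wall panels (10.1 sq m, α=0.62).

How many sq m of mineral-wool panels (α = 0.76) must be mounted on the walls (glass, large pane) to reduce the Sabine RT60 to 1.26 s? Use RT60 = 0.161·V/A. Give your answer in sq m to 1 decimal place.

214.4

Equivalent absorption area: A₁ = 315.8×0.54 + 892.9×0.04 + 315.8×0.18 + 10.1×0.62 = 269.354 sq m.
V = 3316.32 m³. Target absorption A₂ = 0.161 × 3316.32 / 1.26 = 423.752 sabins.
Absorption to add: 423.752 − 269.354 = 154.398 sabins.
Net gain per sq m: Δα = 0.76 − 0.04 = 0.72.
Area = ΔA/Δα = 154.398/0.72 = 214.4 sq m.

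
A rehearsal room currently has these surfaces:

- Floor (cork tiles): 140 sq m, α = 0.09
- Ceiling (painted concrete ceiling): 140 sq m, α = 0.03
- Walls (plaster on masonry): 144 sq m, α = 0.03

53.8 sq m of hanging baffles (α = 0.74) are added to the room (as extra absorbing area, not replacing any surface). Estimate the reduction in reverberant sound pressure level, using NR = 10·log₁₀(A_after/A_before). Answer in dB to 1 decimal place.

Total absorption A_before = 140*0.09 + 140*0.03 + 144*0.03
  = 12.600 + 4.200 + 4.320 = 21.120 sq m sabins.
Treatment contributes 53.8·0.74 = 39.812 sabins.
A_after = 21.120 + 39.812 = 60.932 sabins.
Reduction = 10 log₁₀(A_after/A_before) = 10 log₁₀(2.8850) = 4.6 dB.

4.6 dB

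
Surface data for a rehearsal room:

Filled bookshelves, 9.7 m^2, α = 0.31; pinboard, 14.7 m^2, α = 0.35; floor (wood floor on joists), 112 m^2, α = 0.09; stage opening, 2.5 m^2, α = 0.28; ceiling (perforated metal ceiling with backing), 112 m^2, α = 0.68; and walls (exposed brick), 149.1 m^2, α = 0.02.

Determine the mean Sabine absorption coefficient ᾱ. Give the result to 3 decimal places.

Total surface area S = 400.0 m^2.
Σ(Sᵢαᵢ) = 9.7×0.31 + 14.7×0.35 + 112×0.09 + 2.5×0.28 + 112×0.68 + 149.1×0.02 = 98.074.
ᾱ = A/S = 0.245.

0.245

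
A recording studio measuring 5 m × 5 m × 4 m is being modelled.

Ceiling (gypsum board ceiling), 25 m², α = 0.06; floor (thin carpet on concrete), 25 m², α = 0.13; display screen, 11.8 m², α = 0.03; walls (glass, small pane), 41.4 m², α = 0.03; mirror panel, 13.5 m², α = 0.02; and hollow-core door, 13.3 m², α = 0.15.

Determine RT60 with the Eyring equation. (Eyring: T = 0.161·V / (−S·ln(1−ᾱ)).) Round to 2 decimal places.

Total surface area S = 25 + 25 + 11.8 + 41.4 + 13.5 + 13.3 = 130.0 m².
Σ(Sᵢαᵢ) = 25×0.06 + 25×0.13 + 11.8×0.03 + 41.4×0.03 + 13.5×0.02 + 13.3×0.15 = 8.611.
Mean coefficient ᾱ = A/S = 0.0662.
−S·ln(1−ᾱ) = −130.0 × ln(1 − 0.0662) = 8.904.
V = 5 × 5 × 4 = 100 m³.
T = 0.161·V/[−S·ln(1−ᾱ)] = 0.161·100/8.904 = 1.81 s.

1.81 s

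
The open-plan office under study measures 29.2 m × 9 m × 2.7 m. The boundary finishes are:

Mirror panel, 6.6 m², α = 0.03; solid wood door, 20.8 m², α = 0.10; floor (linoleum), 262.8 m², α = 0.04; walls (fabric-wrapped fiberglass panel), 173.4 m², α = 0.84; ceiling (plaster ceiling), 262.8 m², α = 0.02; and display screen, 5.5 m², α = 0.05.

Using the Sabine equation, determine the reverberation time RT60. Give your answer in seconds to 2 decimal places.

Equivalent absorption area: A = 6.6×0.03 + 20.8×0.10 + 262.8×0.04 + 173.4×0.84 + 262.8×0.02 + 5.5×0.05 = 163.977 m².
Room volume: 709.56 m³.
RT60 = 0.161 · V / A = 0.161 × 709.56 / 163.977 = 0.70 s.

0.70 sec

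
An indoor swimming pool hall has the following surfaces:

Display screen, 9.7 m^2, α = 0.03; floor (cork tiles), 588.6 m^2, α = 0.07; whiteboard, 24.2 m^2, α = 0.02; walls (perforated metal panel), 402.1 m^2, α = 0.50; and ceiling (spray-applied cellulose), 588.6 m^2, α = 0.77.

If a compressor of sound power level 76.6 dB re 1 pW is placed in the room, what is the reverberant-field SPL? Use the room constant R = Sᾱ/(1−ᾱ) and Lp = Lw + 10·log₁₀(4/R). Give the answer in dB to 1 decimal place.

51.7 dB

Σ(Sᵢαᵢ) = 9.7×0.03 + 588.6×0.07 + 24.2×0.02 + 402.1×0.50 + 588.6×0.77 = 696.249; total area S = 1613.2 m^2.
ᾱ = 0.4316, so room constant R = A/(1−ᾱ) = 1224.928 m^2.
Lp = Lw + 10 log₁₀(4/R) = 76.6 -24.86 = 51.7 dB.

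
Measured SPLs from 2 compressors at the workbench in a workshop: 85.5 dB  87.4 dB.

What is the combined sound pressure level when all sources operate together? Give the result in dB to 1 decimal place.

Σ 10^(Lᵢ/10) = 9.044e+08.
L_total = 10·log₁₀(9.044e+08) = 89.6 dB.

89.6 dB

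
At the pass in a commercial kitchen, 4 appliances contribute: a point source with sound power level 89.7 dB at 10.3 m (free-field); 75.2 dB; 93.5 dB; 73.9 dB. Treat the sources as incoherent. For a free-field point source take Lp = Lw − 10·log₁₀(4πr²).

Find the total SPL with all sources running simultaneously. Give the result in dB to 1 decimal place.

93.6 dB

Source at 10.3 m: Lp = 89.7 − 10·log₁₀(4π·10.3²) = 89.7 − 10·log₁₀(1333.166) = 58.5 dB.
Converting to relative power and adding: 10^(58.5/10) + 10^(75.2/10) + 10^(93.5/10) + 10^(73.9/10) = 2.297e+09.
L_total = 10·log₁₀(2.297e+09) = 93.6 dB.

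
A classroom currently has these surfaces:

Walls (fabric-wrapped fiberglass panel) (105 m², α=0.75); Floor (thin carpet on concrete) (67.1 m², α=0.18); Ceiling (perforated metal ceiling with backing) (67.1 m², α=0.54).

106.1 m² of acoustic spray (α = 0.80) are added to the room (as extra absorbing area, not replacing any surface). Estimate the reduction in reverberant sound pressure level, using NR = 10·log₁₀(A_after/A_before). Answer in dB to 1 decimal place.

Summing Sᵢαᵢ: 78.750 + 12.078 + 36.234 → A_before = 127.062 sabins.
Added absorption = 106.1 × 0.80 = 84.880 sabins.
A_after = 127.062 + 84.880 = 211.942 sabins.
Reduction = 10 log₁₀(A_after/A_before) = 10 log₁₀(1.6680) = 2.2 dB.

2.2 dB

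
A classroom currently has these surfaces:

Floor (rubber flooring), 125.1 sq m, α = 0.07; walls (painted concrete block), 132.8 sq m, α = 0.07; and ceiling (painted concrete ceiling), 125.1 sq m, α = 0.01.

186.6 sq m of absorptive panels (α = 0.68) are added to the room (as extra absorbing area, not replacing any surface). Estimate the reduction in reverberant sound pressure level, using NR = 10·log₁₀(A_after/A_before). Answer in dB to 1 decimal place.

Total absorption A_before = 125.1·0.07 + 132.8·0.07 + 125.1·0.01
  = 8.757 + 9.296 + 1.251 = 19.304 sq m sabins.
Added absorption = 186.6 × 0.68 = 126.888 sabins.
New total A_after = 146.192 sabins.
NR = 10·log₁₀(146.192/19.304) = 8.8 dB.

8.8 dB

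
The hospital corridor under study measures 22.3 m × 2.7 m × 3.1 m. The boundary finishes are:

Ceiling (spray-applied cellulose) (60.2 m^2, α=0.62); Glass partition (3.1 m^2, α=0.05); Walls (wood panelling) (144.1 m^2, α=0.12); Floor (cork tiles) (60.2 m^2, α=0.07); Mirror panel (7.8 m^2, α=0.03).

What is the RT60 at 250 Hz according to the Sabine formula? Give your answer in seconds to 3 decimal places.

0.507 s

A = Σ Sᵢαᵢ = 60.2·0.62 + 3.1·0.05 + 144.1·0.12 + 60.2·0.07 + 7.8·0.03 = 59.219 sabins.
Volume V = 22.3 × 2.7 × 3.1 = 186.651 m³.
Sabine: RT60 = 0.161 × 186.651 / 59.219 = 0.507 s.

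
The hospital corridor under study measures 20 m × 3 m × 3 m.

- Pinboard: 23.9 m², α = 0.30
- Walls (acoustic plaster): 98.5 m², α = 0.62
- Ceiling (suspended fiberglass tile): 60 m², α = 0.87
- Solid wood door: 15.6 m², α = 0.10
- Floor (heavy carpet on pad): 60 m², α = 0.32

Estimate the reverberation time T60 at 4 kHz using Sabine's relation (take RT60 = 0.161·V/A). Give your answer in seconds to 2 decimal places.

Summing Sᵢαᵢ: 7.170 + 61.070 + 52.200 + 1.560 + 19.200 → A = 141.200 sabins.
V = 20·3·3 = 180 m³.
Sabine: RT60 = 0.161 × 180 / 141.200 = 0.21 s.

0.21 seconds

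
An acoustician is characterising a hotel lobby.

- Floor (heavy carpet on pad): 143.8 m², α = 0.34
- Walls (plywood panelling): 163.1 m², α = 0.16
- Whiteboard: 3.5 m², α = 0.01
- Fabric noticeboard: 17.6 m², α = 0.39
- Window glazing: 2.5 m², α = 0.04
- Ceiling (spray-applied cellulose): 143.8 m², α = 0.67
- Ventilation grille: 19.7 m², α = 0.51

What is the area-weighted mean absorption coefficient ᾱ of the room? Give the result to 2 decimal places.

0.38

S = Σ Sᵢ = 143.8 + 163.1 + 3.5 + 17.6 + 2.5 + 143.8 + 19.7 = 494.0 m².
A = 143.8*0.34 + 163.1*0.16 + 3.5*0.01 + 17.6*0.39 + 2.5*0.04 + 143.8*0.67 + 19.7*0.51 = 188.380 sabins.
ᾱ = A/S = 0.38.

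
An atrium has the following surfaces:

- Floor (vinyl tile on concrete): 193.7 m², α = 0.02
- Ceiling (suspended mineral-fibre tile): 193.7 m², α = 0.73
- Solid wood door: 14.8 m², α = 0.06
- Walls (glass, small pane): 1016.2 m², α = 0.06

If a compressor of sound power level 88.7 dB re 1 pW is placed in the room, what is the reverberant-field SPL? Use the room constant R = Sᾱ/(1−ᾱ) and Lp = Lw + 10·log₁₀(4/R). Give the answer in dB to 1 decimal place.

A = 207.135 sabins; S = 1418.4 m².
ᾱ = 0.1460, so room constant R = A/(1−ᾱ) = 242.547 m².
Lp = 88.7 + 10·log₁₀(4/242.547) = 88.7 + (-17.83) = 70.9 dB.

70.9 dB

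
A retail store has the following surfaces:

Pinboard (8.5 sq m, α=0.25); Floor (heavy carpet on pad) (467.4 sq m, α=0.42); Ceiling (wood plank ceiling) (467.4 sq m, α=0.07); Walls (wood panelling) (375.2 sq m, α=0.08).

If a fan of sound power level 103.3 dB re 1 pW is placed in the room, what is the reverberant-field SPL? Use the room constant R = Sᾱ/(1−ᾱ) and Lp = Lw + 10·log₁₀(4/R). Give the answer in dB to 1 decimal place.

84.2 dB

Σ(Sᵢαᵢ) = 8.5×0.25 + 467.4×0.42 + 467.4×0.07 + 375.2×0.08 = 261.167; total area S = 1318.5 sq m.
ᾱ = 261.167/1318.5 = 0.1981; R = Sᾱ/(1−ᾱ) = 261.167/(1−0.1981) = 325.685 sq m.
Lp = 103.3 + 10·log₁₀(4/325.685) = 103.3 + (-19.11) = 84.2 dB.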